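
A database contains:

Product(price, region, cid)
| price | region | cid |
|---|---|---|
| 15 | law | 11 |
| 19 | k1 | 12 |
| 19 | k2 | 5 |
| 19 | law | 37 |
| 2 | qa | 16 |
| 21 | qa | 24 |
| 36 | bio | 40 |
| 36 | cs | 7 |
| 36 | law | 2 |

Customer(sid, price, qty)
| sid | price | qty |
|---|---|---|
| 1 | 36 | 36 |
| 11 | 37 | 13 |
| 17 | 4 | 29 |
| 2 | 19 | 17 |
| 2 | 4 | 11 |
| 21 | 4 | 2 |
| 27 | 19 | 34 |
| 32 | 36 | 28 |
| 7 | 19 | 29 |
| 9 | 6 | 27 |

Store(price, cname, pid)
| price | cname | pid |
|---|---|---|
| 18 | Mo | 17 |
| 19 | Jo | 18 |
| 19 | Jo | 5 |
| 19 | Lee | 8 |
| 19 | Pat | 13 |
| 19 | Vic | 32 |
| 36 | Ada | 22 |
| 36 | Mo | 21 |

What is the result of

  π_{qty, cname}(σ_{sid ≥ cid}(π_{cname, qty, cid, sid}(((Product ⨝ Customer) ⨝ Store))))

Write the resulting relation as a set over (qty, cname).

{(28, Ada), (28, Mo), (29, Jo), (29, Lee), (29, Pat), (29, Vic), (34, Jo), (34, Lee), (34, Pat), (34, Vic)}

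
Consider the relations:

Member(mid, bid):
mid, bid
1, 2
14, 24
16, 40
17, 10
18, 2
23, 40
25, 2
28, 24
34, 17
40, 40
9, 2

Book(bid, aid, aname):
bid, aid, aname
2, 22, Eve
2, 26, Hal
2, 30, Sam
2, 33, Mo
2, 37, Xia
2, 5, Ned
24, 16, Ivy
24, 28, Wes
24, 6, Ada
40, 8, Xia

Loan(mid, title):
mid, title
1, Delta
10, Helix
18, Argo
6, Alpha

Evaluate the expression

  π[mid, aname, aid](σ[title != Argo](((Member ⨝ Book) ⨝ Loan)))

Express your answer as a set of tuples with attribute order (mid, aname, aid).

Joining Member and Book on bid yields {(1, 2, 22, Eve), (1, 2, 26, Hal), (1, 2, 30, Sam), (1, 2, 33, Mo), (1, 2, 37, Xia), (1, 2, 5, Ned), (14, 24, 16, Ivy), (14, 24, 28, Wes), (14, 24, 6, Ada), (16, 40, 8, Xia), (18, 2, 22, Eve), (18, 2, 26, Hal), (18, 2, 30, Sam), (18, 2, 33, Mo), (18, 2, 37, Xia), (18, 2, 5, Ned), (23, 40, 8, Xia), (25, 2, 22, Eve), (25, 2, 26, Hal), (25, 2, 30, Sam), (25, 2, 33, Mo), (25, 2, 37, Xia), (25, 2, 5, Ned), (28, 24, 16, Ivy), (28, 24, 28, Wes), (28, 24, 6, Ada), (40, 40, 8, Xia), (9, 2, 22, Eve), (9, 2, 26, Hal), (9, 2, 30, Sam), (9, 2, 33, Mo), (9, 2, 37, Xia), (9, 2, 5, Ned)}.
Joining (Member ⨝ Book) and Loan on mid yields {(1, 2, 22, Eve, Delta), (1, 2, 26, Hal, Delta), (1, 2, 30, Sam, Delta), (1, 2, 33, Mo, Delta), (1, 2, 37, Xia, Delta), (1, 2, 5, Ned, Delta), (18, 2, 22, Eve, Argo), (18, 2, 26, Hal, Argo), (18, 2, 30, Sam, Argo), (18, 2, 33, Mo, Argo), (18, 2, 37, Xia, Argo), (18, 2, 5, Ned, Argo)}.
Filtering on title != Argo leaves {(1, 2, 22, Eve, Delta), (1, 2, 26, Hal, Delta), (1, 2, 30, Sam, Delta), (1, 2, 33, Mo, Delta), (1, 2, 37, Xia, Delta), (1, 2, 5, Ned, Delta)}.
Projecting to mid, aname, aid: {(1, Eve, 22), (1, Hal, 26), (1, Mo, 33), (1, Ned, 5), (1, Sam, 30), (1, Xia, 37)}

{(1, Eve, 22), (1, Hal, 26), (1, Mo, 33), (1, Ned, 5), (1, Sam, 30), (1, Xia, 37)}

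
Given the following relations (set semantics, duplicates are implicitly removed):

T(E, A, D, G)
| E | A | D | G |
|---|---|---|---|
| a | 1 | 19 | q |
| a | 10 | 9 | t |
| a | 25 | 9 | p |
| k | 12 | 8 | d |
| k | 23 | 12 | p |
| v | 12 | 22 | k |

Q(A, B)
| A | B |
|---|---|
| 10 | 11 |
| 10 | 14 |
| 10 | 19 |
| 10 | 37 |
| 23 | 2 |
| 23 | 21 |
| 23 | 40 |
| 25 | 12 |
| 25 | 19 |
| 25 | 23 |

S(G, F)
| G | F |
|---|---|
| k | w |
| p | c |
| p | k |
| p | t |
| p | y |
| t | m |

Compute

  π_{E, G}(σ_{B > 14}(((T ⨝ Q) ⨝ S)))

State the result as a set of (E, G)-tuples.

{(a, p), (a, t), (k, p)}

T ⋈ Q (natural join on A): {(a, 10, 9, t, 11), (a, 10, 9, t, 14), (a, 10, 9, t, 19), (a, 10, 9, t, 37), (a, 25, 9, p, 12), (a, 25, 9, p, 19), (a, 25, 9, p, 23), (k, 23, 12, p, 2), (k, 23, 12, p, 21), (k, 23, 12, p, 40)}
(T ⨝ Q) ⋈ S (natural join on G): {(a, 10, 9, t, 11, m), (a, 10, 9, t, 14, m), (a, 10, 9, t, 19, m), (a, 10, 9, t, 37, m), (a, 25, 9, p, 12, c), (a, 25, 9, p, 12, k), (a, 25, 9, p, 12, t), (a, 25, 9, p, 12, y), (a, 25, 9, p, 19, c), (a, 25, 9, p, 19, k), (a, 25, 9, p, 19, t), (a, 25, 9, p, 19, y), (a, 25, 9, p, 23, c), (a, 25, 9, p, 23, k), (a, 25, 9, p, 23, t), (a, 25, 9, p, 23, y), (k, 23, 12, p, 2, c), (k, 23, 12, p, 2, k), (k, 23, 12, p, 2, t), (k, 23, 12, p, 2, y), (k, 23, 12, p, 21, c), (k, 23, 12, p, 21, k), (k, 23, 12, p, 21, t), (k, 23, 12, p, 21, y), (k, 23, 12, p, 40, c), (k, 23, 12, p, 40, k), (k, 23, 12, p, 40, t), (k, 23, 12, p, 40, y)}
Apply σ_{B > 14}; surviving tuples: {(a, 10, 9, t, 19, m), (a, 10, 9, t, 37, m), (a, 25, 9, p, 19, c), (a, 25, 9, p, 19, k), (a, 25, 9, p, 19, t), (a, 25, 9, p, 19, y), (a, 25, 9, p, 23, c), (a, 25, 9, p, 23, k), (a, 25, 9, p, 23, t), (a, 25, 9, p, 23, y), (k, 23, 12, p, 21, c), (k, 23, 12, p, 21, k), (k, 23, 12, p, 21, t), (k, 23, 12, p, 21, y), (k, 23, 12, p, 40, c), (k, 23, 12, p, 40, k), (k, 23, 12, p, 40, t), (k, 23, 12, p, 40, y)}
Projecting to E, G (15 duplicate(s) eliminated): {(a, p), (a, t), (k, p)}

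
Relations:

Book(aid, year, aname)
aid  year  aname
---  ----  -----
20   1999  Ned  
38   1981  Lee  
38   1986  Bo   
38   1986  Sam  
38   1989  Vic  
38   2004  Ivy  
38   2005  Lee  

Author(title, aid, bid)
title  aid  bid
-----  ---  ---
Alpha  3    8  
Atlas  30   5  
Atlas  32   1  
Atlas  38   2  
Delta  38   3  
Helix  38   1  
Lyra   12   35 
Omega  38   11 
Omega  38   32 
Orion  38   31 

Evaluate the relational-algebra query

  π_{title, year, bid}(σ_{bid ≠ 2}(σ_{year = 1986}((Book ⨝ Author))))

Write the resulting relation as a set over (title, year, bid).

{(Delta, 1986, 3), (Helix, 1986, 1), (Omega, 1986, 11), (Omega, 1986, 32), (Orion, 1986, 31)}

Book ⋈ Author (natural join on aid): {(38, 1981, Lee, Atlas, 2), (38, 1981, Lee, Delta, 3), (38, 1981, Lee, Helix, 1), (38, 1981, Lee, Omega, 11), (38, 1981, Lee, Omega, 32), (38, 1981, Lee, Orion, 31), (38, 1986, Bo, Atlas, 2), (38, 1986, Bo, Delta, 3), (38, 1986, Bo, Helix, 1), (38, 1986, Bo, Omega, 11), (38, 1986, Bo, Omega, 32), (38, 1986, Bo, Orion, 31), (38, 1986, Sam, Atlas, 2), (38, 1986, Sam, Delta, 3), (38, 1986, Sam, Helix, 1), (38, 1986, Sam, Omega, 11), (38, 1986, Sam, Omega, 32), (38, 1986, Sam, Orion, 31), (38, 1989, Vic, Atlas, 2), (38, 1989, Vic, Delta, 3), (38, 1989, Vic, Helix, 1), (38, 1989, Vic, Omega, 11), (38, 1989, Vic, Omega, 32), (38, 1989, Vic, Orion, 31), (38, 2004, Ivy, Atlas, 2), (38, 2004, Ivy, Delta, 3), (38, 2004, Ivy, Helix, 1), (38, 2004, Ivy, Omega, 11), (38, 2004, Ivy, Omega, 32), (38, 2004, Ivy, Orion, 31), (38, 2005, Lee, Atlas, 2), (38, 2005, Lee, Delta, 3), (38, 2005, Lee, Helix, 1), (38, 2005, Lee, Omega, 11), (38, 2005, Lee, Omega, 32), (38, 2005, Lee, Orion, 31)}
σ[year = 1986]: keep tuples satisfying year = 1986 → {(38, 1986, Bo, Atlas, 2), (38, 1986, Bo, Delta, 3), (38, 1986, Bo, Helix, 1), (38, 1986, Bo, Omega, 11), (38, 1986, Bo, Omega, 32), (38, 1986, Bo, Orion, 31), (38, 1986, Sam, Atlas, 2), (38, 1986, Sam, Delta, 3), (38, 1986, Sam, Helix, 1), (38, 1986, Sam, Omega, 11), (38, 1986, Sam, Omega, 32), (38, 1986, Sam, Orion, 31)}
σ[bid ≠ 2]: keep tuples satisfying bid ≠ 2 → {(38, 1986, Bo, Delta, 3), (38, 1986, Bo, Helix, 1), (38, 1986, Bo, Omega, 11), (38, 1986, Bo, Omega, 32), (38, 1986, Bo, Orion, 31), (38, 1986, Sam, Delta, 3), (38, 1986, Sam, Helix, 1), (38, 1986, Sam, Omega, 11), (38, 1986, Sam, Omega, 32), (38, 1986, Sam, Orion, 31)}
π_{title, year, bid} gives {(Delta, 1986, 3), (Helix, 1986, 1), (Omega, 1986, 11), (Omega, 1986, 32), (Orion, 1986, 31)} (5 duplicate(s) eliminated).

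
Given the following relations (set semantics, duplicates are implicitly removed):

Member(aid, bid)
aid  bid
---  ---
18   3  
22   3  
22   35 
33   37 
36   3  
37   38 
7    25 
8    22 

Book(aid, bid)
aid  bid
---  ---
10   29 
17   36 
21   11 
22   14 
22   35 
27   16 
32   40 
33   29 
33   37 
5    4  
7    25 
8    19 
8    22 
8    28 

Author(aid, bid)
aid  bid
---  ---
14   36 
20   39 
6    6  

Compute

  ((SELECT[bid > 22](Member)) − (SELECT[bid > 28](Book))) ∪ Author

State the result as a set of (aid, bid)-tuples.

{(14, 36), (20, 39), (37, 38), (6, 6), (7, 25)}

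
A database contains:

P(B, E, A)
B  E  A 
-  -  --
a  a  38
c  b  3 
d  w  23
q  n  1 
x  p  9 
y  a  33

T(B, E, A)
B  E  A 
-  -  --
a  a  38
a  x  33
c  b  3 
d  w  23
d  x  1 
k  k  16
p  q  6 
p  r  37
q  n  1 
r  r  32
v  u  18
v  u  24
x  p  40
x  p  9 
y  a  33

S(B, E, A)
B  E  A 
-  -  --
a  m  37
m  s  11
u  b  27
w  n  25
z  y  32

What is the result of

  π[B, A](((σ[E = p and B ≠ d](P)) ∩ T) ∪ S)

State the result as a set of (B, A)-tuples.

Filtering on E = p and B ≠ d leaves {(x, p, 9)}.
Set intersection of the two operands is {(x, p, 9)}.
Set union of the two operands is {(a, m, 37), (m, s, 11), (u, b, 27), (w, n, 25), (x, p, 9), (z, y, 32)}.
π[B, A]: project onto (B, A) → {(a, 37), (m, 11), (u, 27), (w, 25), (x, 9), (z, 32)}

{(a, 37), (m, 11), (u, 27), (w, 25), (x, 9), (z, 32)}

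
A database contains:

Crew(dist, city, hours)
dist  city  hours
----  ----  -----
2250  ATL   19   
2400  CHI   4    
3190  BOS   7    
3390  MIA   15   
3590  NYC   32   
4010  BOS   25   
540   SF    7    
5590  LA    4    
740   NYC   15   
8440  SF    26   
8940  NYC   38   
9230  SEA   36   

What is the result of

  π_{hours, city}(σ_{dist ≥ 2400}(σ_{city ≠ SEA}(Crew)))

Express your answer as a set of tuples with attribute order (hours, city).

{(15, MIA), (25, BOS), (26, SF), (32, NYC), (38, NYC), (4, CHI), (4, LA), (7, BOS)}

Selection city ≠ SEA: {(2250, ATL, 19), (2400, CHI, 4), (3190, BOS, 7), (3390, MIA, 15), (3590, NYC, 32), (4010, BOS, 25), (540, SF, 7), (5590, LA, 4), (740, NYC, 15), (8440, SF, 26), (8940, NYC, 38)}
Selection dist ≥ 2400: {(2400, CHI, 4), (3190, BOS, 7), (3390, MIA, 15), (3590, NYC, 32), (4010, BOS, 25), (5590, LA, 4), (8440, SF, 26), (8940, NYC, 38)}
π_{hours, city} gives {(15, MIA), (25, BOS), (26, SF), (32, NYC), (38, NYC), (4, CHI), (4, LA), (7, BOS)}.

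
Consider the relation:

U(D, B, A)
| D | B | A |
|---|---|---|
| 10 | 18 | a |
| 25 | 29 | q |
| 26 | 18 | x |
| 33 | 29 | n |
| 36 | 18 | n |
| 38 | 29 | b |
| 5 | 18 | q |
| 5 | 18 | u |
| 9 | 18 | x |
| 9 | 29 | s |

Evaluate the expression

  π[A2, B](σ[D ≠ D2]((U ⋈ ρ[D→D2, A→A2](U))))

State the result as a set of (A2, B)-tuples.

ρ[D→D2, A→A2]: schema becomes (D2, B, A2); tuples unchanged.
U ⋈ ρ[D→D2, A→A2](U) (natural join on B): {(10, 18, a, 10, a), (10, 18, a, 26, x), (10, 18, a, 36, n), (10, 18, a, 5, q), (10, 18, a, 5, u), (10, 18, a, 9, x), (25, 29, q, 25, q), (25, 29, q, 33, n), (25, 29, q, 38, b), (25, 29, q, 9, s), (26, 18, x, 10, a), (26, 18, x, 26, x), (26, 18, x, 36, n), (26, 18, x, 5, q), (26, 18, x, 5, u), (26, 18, x, 9, x), (33, 29, n, 25, q), (33, 29, n, 33, n), (33, 29, n, 38, b), (33, 29, n, 9, s), (36, 18, n, 10, a), (36, 18, n, 26, x), (36, 18, n, 36, n), (36, 18, n, 5, q), (36, 18, n, 5, u), (36, 18, n, 9, x), (38, 29, b, 25, q), (38, 29, b, 33, n), (38, 29, b, 38, b), (38, 29, b, 9, s), (5, 18, q, 10, a), (5, 18, q, 26, x), (5, 18, q, 36, n), (5, 18, q, 5, q), (5, 18, q, 5, u), (5, 18, q, 9, x), (5, 18, u, 10, a), (5, 18, u, 26, x), (5, 18, u, 36, n), (5, 18, u, 5, q), (5, 18, u, 5, u), (5, 18, u, 9, x), (9, 18, x, 10, a), (9, 18, x, 26, x), (9, 18, x, 36, n), (9, 18, x, 5, q), (9, 18, x, 5, u), (9, 18, x, 9, x), (9, 29, s, 25, q), (9, 29, s, 33, n), (9, 29, s, 38, b), (9, 29, s, 9, s)}
σ[D ≠ D2]: keep tuples satisfying D ≠ D2 → {(10, 18, a, 26, x), (10, 18, a, 36, n), (10, 18, a, 5, q), (10, 18, a, 5, u), (10, 18, a, 9, x), (25, 29, q, 33, n), (25, 29, q, 38, b), (25, 29, q, 9, s), (26, 18, x, 10, a), (26, 18, x, 36, n), (26, 18, x, 5, q), (26, 18, x, 5, u), (26, 18, x, 9, x), (33, 29, n, 25, q), (33, 29, n, 38, b), (33, 29, n, 9, s), (36, 18, n, 10, a), (36, 18, n, 26, x), (36, 18, n, 5, q), (36, 18, n, 5, u), (36, 18, n, 9, x), (38, 29, b, 25, q), (38, 29, b, 33, n), (38, 29, b, 9, s), (5, 18, q, 10, a), (5, 18, q, 26, x), (5, 18, q, 36, n), (5, 18, q, 9, x), (5, 18, u, 10, a), (5, 18, u, 26, x), (5, 18, u, 36, n), (5, 18, u, 9, x), (9, 18, x, 10, a), (9, 18, x, 26, x), (9, 18, x, 36, n), (9, 18, x, 5, q), (9, 18, x, 5, u), (9, 29, s, 25, q), (9, 29, s, 33, n), (9, 29, s, 38, b)}
Keep only column(s) A2, B (31 duplicate(s) eliminated): {(a, 18), (b, 29), (n, 18), (n, 29), (q, 18), (q, 29), (s, 29), (u, 18), (x, 18)}

{(a, 18), (b, 29), (n, 18), (n, 29), (q, 18), (q, 29), (s, 29), (u, 18), (x, 18)}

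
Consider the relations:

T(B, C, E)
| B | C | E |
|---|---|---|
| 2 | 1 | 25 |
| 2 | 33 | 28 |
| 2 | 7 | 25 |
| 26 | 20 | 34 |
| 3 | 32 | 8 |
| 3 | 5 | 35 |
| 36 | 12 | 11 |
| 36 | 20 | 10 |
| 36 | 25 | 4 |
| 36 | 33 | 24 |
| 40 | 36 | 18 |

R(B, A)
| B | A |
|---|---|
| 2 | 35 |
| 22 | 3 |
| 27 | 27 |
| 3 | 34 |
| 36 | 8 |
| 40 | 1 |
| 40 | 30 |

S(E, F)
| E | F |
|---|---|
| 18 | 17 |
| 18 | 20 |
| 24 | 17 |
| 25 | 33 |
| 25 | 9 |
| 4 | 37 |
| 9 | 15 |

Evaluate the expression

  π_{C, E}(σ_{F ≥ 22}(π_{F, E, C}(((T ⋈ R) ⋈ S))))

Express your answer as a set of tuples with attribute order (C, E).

{(1, 25), (25, 4), (7, 25)}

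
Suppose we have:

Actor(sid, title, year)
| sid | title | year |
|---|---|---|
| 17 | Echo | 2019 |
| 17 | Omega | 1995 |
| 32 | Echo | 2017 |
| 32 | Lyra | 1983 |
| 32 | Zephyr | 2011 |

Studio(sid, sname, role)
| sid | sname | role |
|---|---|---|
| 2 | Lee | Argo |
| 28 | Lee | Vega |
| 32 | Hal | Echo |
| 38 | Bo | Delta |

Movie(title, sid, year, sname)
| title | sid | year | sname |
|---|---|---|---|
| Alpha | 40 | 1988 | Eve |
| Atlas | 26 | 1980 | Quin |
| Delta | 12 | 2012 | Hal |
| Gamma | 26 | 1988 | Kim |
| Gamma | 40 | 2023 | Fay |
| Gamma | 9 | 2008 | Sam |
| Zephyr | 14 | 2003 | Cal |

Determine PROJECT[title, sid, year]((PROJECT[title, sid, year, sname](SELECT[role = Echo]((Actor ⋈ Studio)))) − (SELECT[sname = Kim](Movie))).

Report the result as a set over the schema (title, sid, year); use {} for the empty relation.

Actor ⋈ Studio (natural join on sid): {(32, Echo, 2017, Hal, Echo), (32, Lyra, 1983, Hal, Echo), (32, Zephyr, 2011, Hal, Echo)}
Filtering on role = Echo leaves {(32, Echo, 2017, Hal, Echo), (32, Lyra, 1983, Hal, Echo), (32, Zephyr, 2011, Hal, Echo)}.
Projecting to title, sid, year, sname: {(Echo, 32, 2017, Hal), (Lyra, 32, 1983, Hal), (Zephyr, 32, 2011, Hal)}
Filtering on sname = Kim leaves {(Gamma, 26, 1988, Kim)}.
Difference: {(Echo, 32, 2017, Hal), (Lyra, 32, 1983, Hal), (Zephyr, 32, 2011, Hal)} with {(Gamma, 26, 1988, Kim)} → {(Echo, 32, 2017, Hal), (Lyra, 32, 1983, Hal), (Zephyr, 32, 2011, Hal)}
Projecting to title, sid, year: {(Echo, 32, 2017), (Lyra, 32, 1983), (Zephyr, 32, 2011)}

{(Echo, 32, 2017), (Lyra, 32, 1983), (Zephyr, 32, 2011)}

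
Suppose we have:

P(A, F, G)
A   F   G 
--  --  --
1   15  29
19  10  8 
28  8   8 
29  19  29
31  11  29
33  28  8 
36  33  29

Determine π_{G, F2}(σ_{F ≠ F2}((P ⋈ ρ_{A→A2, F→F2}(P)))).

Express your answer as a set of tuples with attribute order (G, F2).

{(29, 11), (29, 15), (29, 19), (29, 33), (8, 10), (8, 28), (8, 8)}

ρ[A→A2, F→F2]: schema becomes (A2, F2, G); tuples unchanged.
P ⋈ ρ_{A→A2, F→F2}(P) (natural join on G): {(1, 15, 29, 1, 15), (1, 15, 29, 29, 19), (1, 15, 29, 31, 11), (1, 15, 29, 36, 33), (19, 10, 8, 19, 10), (19, 10, 8, 28, 8), (19, 10, 8, 33, 28), (28, 8, 8, 19, 10), (28, 8, 8, 28, 8), (28, 8, 8, 33, 28), (29, 19, 29, 1, 15), (29, 19, 29, 29, 19), (29, 19, 29, 31, 11), (29, 19, 29, 36, 33), (31, 11, 29, 1, 15), (31, 11, 29, 29, 19), (31, 11, 29, 31, 11), (31, 11, 29, 36, 33), (33, 28, 8, 19, 10), (33, 28, 8, 28, 8), (33, 28, 8, 33, 28), (36, 33, 29, 1, 15), (36, 33, 29, 29, 19), (36, 33, 29, 31, 11), (36, 33, 29, 36, 33)}
Selection F ≠ F2: {(1, 15, 29, 29, 19), (1, 15, 29, 31, 11), (1, 15, 29, 36, 33), (19, 10, 8, 28, 8), (19, 10, 8, 33, 28), (28, 8, 8, 19, 10), (28, 8, 8, 33, 28), (29, 19, 29, 1, 15), (29, 19, 29, 31, 11), (29, 19, 29, 36, 33), (31, 11, 29, 1, 15), (31, 11, 29, 29, 19), (31, 11, 29, 36, 33), (33, 28, 8, 19, 10), (33, 28, 8, 28, 8), (36, 33, 29, 1, 15), (36, 33, 29, 29, 19), (36, 33, 29, 31, 11)}
π_{G, F2} gives {(29, 11), (29, 15), (29, 19), (29, 33), (8, 10), (8, 28), (8, 8)} (11 duplicate(s) eliminated).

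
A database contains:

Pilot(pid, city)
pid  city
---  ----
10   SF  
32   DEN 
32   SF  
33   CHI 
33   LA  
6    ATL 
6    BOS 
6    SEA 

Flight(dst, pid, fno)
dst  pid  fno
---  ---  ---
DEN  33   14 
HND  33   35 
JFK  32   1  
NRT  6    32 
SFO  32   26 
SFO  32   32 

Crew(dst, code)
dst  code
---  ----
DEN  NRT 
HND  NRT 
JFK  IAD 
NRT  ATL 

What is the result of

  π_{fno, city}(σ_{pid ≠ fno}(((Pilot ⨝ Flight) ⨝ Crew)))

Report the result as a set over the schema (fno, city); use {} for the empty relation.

Natural join on pid: {(32, DEN, JFK, 1), (32, DEN, SFO, 26), (32, DEN, SFO, 32), (32, SF, JFK, 1), (32, SF, SFO, 26), (32, SF, SFO, 32), (33, CHI, DEN, 14), (33, CHI, HND, 35), (33, LA, DEN, 14), (33, LA, HND, 35), (6, ATL, NRT, 32), (6, BOS, NRT, 32), (6, SEA, NRT, 32)}
Natural join on dst: {(32, DEN, JFK, 1, IAD), (32, SF, JFK, 1, IAD), (33, CHI, DEN, 14, NRT), (33, CHI, HND, 35, NRT), (33, LA, DEN, 14, NRT), (33, LA, HND, 35, NRT), (6, ATL, NRT, 32, ATL), (6, BOS, NRT, 32, ATL), (6, SEA, NRT, 32, ATL)}
Selection pid ≠ fno: {(32, DEN, JFK, 1, IAD), (32, SF, JFK, 1, IAD), (33, CHI, DEN, 14, NRT), (33, CHI, HND, 35, NRT), (33, LA, DEN, 14, NRT), (33, LA, HND, 35, NRT), (6, ATL, NRT, 32, ATL), (6, BOS, NRT, 32, ATL), (6, SEA, NRT, 32, ATL)}
Keep only column(s) fno, city: {(1, DEN), (1, SF), (14, CHI), (14, LA), (32, ATL), (32, BOS), (32, SEA), (35, CHI), (35, LA)}

{(1, DEN), (1, SF), (14, CHI), (14, LA), (32, ATL), (32, BOS), (32, SEA), (35, CHI), (35, LA)}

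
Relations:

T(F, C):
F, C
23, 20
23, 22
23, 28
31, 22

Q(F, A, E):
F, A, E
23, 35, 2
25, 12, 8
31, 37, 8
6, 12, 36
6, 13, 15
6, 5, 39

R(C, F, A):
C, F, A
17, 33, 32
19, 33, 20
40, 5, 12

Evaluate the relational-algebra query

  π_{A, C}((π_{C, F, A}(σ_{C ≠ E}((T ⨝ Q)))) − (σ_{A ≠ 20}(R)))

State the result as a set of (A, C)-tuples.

T ⋈ Q (natural join on F): {(23, 20, 35, 2), (23, 22, 35, 2), (23, 28, 35, 2), (31, 22, 37, 8)}
σ[C ≠ E]: keep tuples satisfying C ≠ E → {(23, 20, 35, 2), (23, 22, 35, 2), (23, 28, 35, 2), (31, 22, 37, 8)}
Keep only column(s) C, F, A: {(20, 23, 35), (22, 23, 35), (22, 31, 37), (28, 23, 35)}
σ[A ≠ 20]: keep tuples satisfying A ≠ 20 → {(17, 33, 32), (40, 5, 12)}
Difference: {(20, 23, 35), (22, 23, 35), (22, 31, 37), (28, 23, 35)} with {(17, 33, 32), (40, 5, 12)} → {(20, 23, 35), (22, 23, 35), (22, 31, 37), (28, 23, 35)}
Keep only column(s) A, C: {(35, 20), (35, 22), (35, 28), (37, 22)}

{(35, 20), (35, 22), (35, 28), (37, 22)}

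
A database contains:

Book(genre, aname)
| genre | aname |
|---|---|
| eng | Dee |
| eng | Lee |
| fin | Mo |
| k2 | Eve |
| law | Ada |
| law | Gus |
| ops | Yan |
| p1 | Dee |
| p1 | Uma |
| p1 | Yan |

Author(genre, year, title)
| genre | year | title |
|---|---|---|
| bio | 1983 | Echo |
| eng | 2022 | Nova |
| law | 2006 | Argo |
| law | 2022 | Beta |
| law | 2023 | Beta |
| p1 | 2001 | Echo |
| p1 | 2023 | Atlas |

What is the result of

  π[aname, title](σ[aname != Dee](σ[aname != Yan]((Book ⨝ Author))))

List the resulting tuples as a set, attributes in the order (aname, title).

{(Ada, Argo), (Ada, Beta), (Gus, Argo), (Gus, Beta), (Lee, Nova), (Uma, Atlas), (Uma, Echo)}

Book ⋈ Author (natural join on genre): {(eng, Dee, 2022, Nova), (eng, Lee, 2022, Nova), (law, Ada, 2006, Argo), (law, Ada, 2022, Beta), (law, Ada, 2023, Beta), (law, Gus, 2006, Argo), (law, Gus, 2022, Beta), (law, Gus, 2023, Beta), (p1, Dee, 2001, Echo), (p1, Dee, 2023, Atlas), (p1, Uma, 2001, Echo), (p1, Uma, 2023, Atlas), (p1, Yan, 2001, Echo), (p1, Yan, 2023, Atlas)}
σ[aname != Yan]: keep tuples satisfying aname != Yan → {(eng, Dee, 2022, Nova), (eng, Lee, 2022, Nova), (law, Ada, 2006, Argo), (law, Ada, 2022, Beta), (law, Ada, 2023, Beta), (law, Gus, 2006, Argo), (law, Gus, 2022, Beta), (law, Gus, 2023, Beta), (p1, Dee, 2001, Echo), (p1, Dee, 2023, Atlas), (p1, Uma, 2001, Echo), (p1, Uma, 2023, Atlas)}
σ[aname != Dee]: keep tuples satisfying aname != Dee → {(eng, Lee, 2022, Nova), (law, Ada, 2006, Argo), (law, Ada, 2022, Beta), (law, Ada, 2023, Beta), (law, Gus, 2006, Argo), (law, Gus, 2022, Beta), (law, Gus, 2023, Beta), (p1, Uma, 2001, Echo), (p1, Uma, 2023, Atlas)}
π[aname, title]: project onto (aname, title) (2 duplicate(s) eliminated) → {(Ada, Argo), (Ada, Beta), (Gus, Argo), (Gus, Beta), (Lee, Nova), (Uma, Atlas), (Uma, Echo)}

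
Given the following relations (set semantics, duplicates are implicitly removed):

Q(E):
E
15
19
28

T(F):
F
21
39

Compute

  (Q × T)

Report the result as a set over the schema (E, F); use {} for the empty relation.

{(15, 21), (15, 39), (19, 21), (19, 39), (28, 21), (28, 39)}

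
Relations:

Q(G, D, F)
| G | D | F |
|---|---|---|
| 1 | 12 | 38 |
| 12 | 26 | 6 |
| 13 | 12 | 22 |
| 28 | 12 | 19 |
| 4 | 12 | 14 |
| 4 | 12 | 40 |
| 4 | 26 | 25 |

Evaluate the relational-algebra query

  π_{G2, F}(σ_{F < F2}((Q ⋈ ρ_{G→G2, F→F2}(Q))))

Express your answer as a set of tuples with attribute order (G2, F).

{(1, 14), (1, 19), (1, 22), (13, 14), (13, 19), (28, 14), (4, 14), (4, 19), (4, 22), (4, 38), (4, 6)}

ρ[G→G2, F→F2]: schema becomes (G2, D, F2); tuples unchanged.
Q ⋈ ρ_{G→G2, F→F2}(Q) (natural join on D): {(1, 12, 38, 1, 38), (1, 12, 38, 13, 22), (1, 12, 38, 28, 19), (1, 12, 38, 4, 14), (1, 12, 38, 4, 40), (12, 26, 6, 12, 6), (12, 26, 6, 4, 25), (13, 12, 22, 1, 38), (13, 12, 22, 13, 22), (13, 12, 22, 28, 19), (13, 12, 22, 4, 14), (13, 12, 22, 4, 40), (28, 12, 19, 1, 38), (28, 12, 19, 13, 22), (28, 12, 19, 28, 19), (28, 12, 19, 4, 14), (28, 12, 19, 4, 40), (4, 12, 14, 1, 38), (4, 12, 14, 13, 22), (4, 12, 14, 28, 19), (4, 12, 14, 4, 14), (4, 12, 14, 4, 40), (4, 12, 40, 1, 38), (4, 12, 40, 13, 22), (4, 12, 40, 28, 19), (4, 12, 40, 4, 14), (4, 12, 40, 4, 40), (4, 26, 25, 12, 6), (4, 26, 25, 4, 25)}
σ[F < F2]: keep tuples satisfying F < F2 → {(1, 12, 38, 4, 40), (12, 26, 6, 4, 25), (13, 12, 22, 1, 38), (13, 12, 22, 4, 40), (28, 12, 19, 1, 38), (28, 12, 19, 13, 22), (28, 12, 19, 4, 40), (4, 12, 14, 1, 38), (4, 12, 14, 13, 22), (4, 12, 14, 28, 19), (4, 12, 14, 4, 40)}
Projecting to G2, F: {(1, 14), (1, 19), (1, 22), (13, 14), (13, 19), (28, 14), (4, 14), (4, 19), (4, 22), (4, 38), (4, 6)}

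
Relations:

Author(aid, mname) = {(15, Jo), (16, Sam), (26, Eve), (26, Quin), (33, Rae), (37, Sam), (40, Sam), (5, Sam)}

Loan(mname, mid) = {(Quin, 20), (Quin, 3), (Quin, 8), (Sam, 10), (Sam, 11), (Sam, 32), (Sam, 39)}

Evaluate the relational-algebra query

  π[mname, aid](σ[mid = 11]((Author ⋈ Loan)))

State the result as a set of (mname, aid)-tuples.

Author ⋈ Loan (natural join on mname): {(16, Sam, 10), (16, Sam, 11), (16, Sam, 32), (16, Sam, 39), (26, Quin, 20), (26, Quin, 3), (26, Quin, 8), (37, Sam, 10), (37, Sam, 11), (37, Sam, 32), (37, Sam, 39), (40, Sam, 10), (40, Sam, 11), (40, Sam, 32), (40, Sam, 39), (5, Sam, 10), (5, Sam, 11), (5, Sam, 32), (5, Sam, 39)}
Apply σ_{mid = 11}; surviving tuples: {(16, Sam, 11), (37, Sam, 11), (40, Sam, 11), (5, Sam, 11)}
π[mname, aid]: project onto (mname, aid) → {(Sam, 16), (Sam, 37), (Sam, 40), (Sam, 5)}

{(Sam, 16), (Sam, 37), (Sam, 40), (Sam, 5)}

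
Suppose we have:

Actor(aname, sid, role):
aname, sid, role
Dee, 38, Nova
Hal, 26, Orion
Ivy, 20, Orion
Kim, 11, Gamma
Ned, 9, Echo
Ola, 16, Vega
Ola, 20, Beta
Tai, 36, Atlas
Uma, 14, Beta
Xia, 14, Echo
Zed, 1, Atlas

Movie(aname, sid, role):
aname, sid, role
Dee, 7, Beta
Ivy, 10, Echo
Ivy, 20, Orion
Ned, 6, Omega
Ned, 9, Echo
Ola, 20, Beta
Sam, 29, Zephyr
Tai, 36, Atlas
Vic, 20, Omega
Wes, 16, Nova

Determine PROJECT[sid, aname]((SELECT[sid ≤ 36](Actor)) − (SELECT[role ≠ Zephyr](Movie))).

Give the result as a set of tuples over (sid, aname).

{(1, Zed), (11, Kim), (14, Uma), (14, Xia), (16, Ola), (26, Hal)}

Apply σ_{sid ≤ 36}; surviving tuples: {(Hal, 26, Orion), (Ivy, 20, Orion), (Kim, 11, Gamma), (Ned, 9, Echo), (Ola, 16, Vega), (Ola, 20, Beta), (Tai, 36, Atlas), (Uma, 14, Beta), (Xia, 14, Echo), (Zed, 1, Atlas)}
Apply σ_{role ≠ Zephyr}; surviving tuples: {(Dee, 7, Beta), (Ivy, 10, Echo), (Ivy, 20, Orion), (Ned, 6, Omega), (Ned, 9, Echo), (Ola, 20, Beta), (Tai, 36, Atlas), (Vic, 20, Omega), (Wes, 16, Nova)}
Taking the difference: {(Hal, 26, Orion), (Kim, 11, Gamma), (Ola, 16, Vega), (Uma, 14, Beta), (Xia, 14, Echo), (Zed, 1, Atlas)}
π[sid, aname]: project onto (sid, aname) → {(1, Zed), (11, Kim), (14, Uma), (14, Xia), (16, Ola), (26, Hal)}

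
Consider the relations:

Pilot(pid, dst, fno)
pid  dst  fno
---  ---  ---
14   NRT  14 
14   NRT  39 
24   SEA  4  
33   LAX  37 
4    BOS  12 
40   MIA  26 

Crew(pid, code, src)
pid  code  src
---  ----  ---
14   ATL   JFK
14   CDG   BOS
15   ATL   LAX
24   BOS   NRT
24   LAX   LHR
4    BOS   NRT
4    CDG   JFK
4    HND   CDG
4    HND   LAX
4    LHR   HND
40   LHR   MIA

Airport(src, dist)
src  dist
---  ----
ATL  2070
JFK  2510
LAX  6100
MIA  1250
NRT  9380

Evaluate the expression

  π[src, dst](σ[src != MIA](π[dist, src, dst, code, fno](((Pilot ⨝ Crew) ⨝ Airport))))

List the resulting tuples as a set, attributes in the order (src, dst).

Natural join on pid: {(14, NRT, 14, ATL, JFK), (14, NRT, 14, CDG, BOS), (14, NRT, 39, ATL, JFK), (14, NRT, 39, CDG, BOS), (24, SEA, 4, BOS, NRT), (24, SEA, 4, LAX, LHR), (4, BOS, 12, BOS, NRT), (4, BOS, 12, CDG, JFK), (4, BOS, 12, HND, CDG), (4, BOS, 12, HND, LAX), (4, BOS, 12, LHR, HND), (40, MIA, 26, LHR, MIA)}
Natural join on src: {(14, NRT, 14, ATL, JFK, 2510), (14, NRT, 39, ATL, JFK, 2510), (24, SEA, 4, BOS, NRT, 9380), (4, BOS, 12, BOS, NRT, 9380), (4, BOS, 12, CDG, JFK, 2510), (4, BOS, 12, HND, LAX, 6100), (40, MIA, 26, LHR, MIA, 1250)}
π[dist, src, dst, code, fno]: project onto (dist, src, dst, code, fno) → {(1250, MIA, MIA, LHR, 26), (2510, JFK, BOS, CDG, 12), (2510, JFK, NRT, ATL, 14), (2510, JFK, NRT, ATL, 39), (6100, LAX, BOS, HND, 12), (9380, NRT, BOS, BOS, 12), (9380, NRT, SEA, BOS, 4)}
Selection src != MIA: {(2510, JFK, BOS, CDG, 12), (2510, JFK, NRT, ATL, 14), (2510, JFK, NRT, ATL, 39), (6100, LAX, BOS, HND, 12), (9380, NRT, BOS, BOS, 12), (9380, NRT, SEA, BOS, 4)}
π[src, dst]: project onto (src, dst) (1 duplicate(s) eliminated) → {(JFK, BOS), (JFK, NRT), (LAX, BOS), (NRT, BOS), (NRT, SEA)}

{(JFK, BOS), (JFK, NRT), (LAX, BOS), (NRT, BOS), (NRT, SEA)}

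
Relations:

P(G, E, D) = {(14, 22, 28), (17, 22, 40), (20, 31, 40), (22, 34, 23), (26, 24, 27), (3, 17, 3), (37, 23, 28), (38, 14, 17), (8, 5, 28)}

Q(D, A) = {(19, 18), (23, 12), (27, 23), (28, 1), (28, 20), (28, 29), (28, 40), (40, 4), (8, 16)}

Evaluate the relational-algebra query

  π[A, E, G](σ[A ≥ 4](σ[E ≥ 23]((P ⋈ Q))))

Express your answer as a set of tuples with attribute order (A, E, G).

P ⋈ Q (natural join on D): {(14, 22, 28, 1), (14, 22, 28, 20), (14, 22, 28, 29), (14, 22, 28, 40), (17, 22, 40, 4), (20, 31, 40, 4), (22, 34, 23, 12), (26, 24, 27, 23), (37, 23, 28, 1), (37, 23, 28, 20), (37, 23, 28, 29), (37, 23, 28, 40), (8, 5, 28, 1), (8, 5, 28, 20), (8, 5, 28, 29), (8, 5, 28, 40)}
Filtering on E ≥ 23 leaves {(20, 31, 40, 4), (22, 34, 23, 12), (26, 24, 27, 23), (37, 23, 28, 1), (37, 23, 28, 20), (37, 23, 28, 29), (37, 23, 28, 40)}.
Filtering on A ≥ 4 leaves {(20, 31, 40, 4), (22, 34, 23, 12), (26, 24, 27, 23), (37, 23, 28, 20), (37, 23, 28, 29), (37, 23, 28, 40)}.
π_{A, E, G} gives {(12, 34, 22), (20, 23, 37), (23, 24, 26), (29, 23, 37), (4, 31, 20), (40, 23, 37)}.

{(12, 34, 22), (20, 23, 37), (23, 24, 26), (29, 23, 37), (4, 31, 20), (40, 23, 37)}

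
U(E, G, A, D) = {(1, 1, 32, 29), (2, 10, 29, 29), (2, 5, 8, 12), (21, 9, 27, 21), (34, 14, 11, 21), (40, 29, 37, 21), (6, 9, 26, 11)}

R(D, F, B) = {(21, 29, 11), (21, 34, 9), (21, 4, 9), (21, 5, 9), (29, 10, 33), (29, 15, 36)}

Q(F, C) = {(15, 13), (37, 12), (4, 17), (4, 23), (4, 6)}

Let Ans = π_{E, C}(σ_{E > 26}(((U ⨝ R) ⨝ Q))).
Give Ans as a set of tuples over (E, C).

Joining U and R on D yields {(1, 1, 32, 29, 10, 33), (1, 1, 32, 29, 15, 36), (2, 10, 29, 29, 10, 33), (2, 10, 29, 29, 15, 36), (21, 9, 27, 21, 29, 11), (21, 9, 27, 21, 34, 9), (21, 9, 27, 21, 4, 9), (21, 9, 27, 21, 5, 9), (34, 14, 11, 21, 29, 11), (34, 14, 11, 21, 34, 9), (34, 14, 11, 21, 4, 9), (34, 14, 11, 21, 5, 9), (40, 29, 37, 21, 29, 11), (40, 29, 37, 21, 34, 9), (40, 29, 37, 21, 4, 9), (40, 29, 37, 21, 5, 9)}.
Joining (U ⨝ R) and Q on F yields {(1, 1, 32, 29, 15, 36, 13), (2, 10, 29, 29, 15, 36, 13), (21, 9, 27, 21, 4, 9, 17), (21, 9, 27, 21, 4, 9, 23), (21, 9, 27, 21, 4, 9, 6), (34, 14, 11, 21, 4, 9, 17), (34, 14, 11, 21, 4, 9, 23), (34, 14, 11, 21, 4, 9, 6), (40, 29, 37, 21, 4, 9, 17), (40, 29, 37, 21, 4, 9, 23), (40, 29, 37, 21, 4, 9, 6)}.
Apply σ_{E > 26}; surviving tuples: {(34, 14, 11, 21, 4, 9, 17), (34, 14, 11, 21, 4, 9, 23), (34, 14, 11, 21, 4, 9, 6), (40, 29, 37, 21, 4, 9, 17), (40, 29, 37, 21, 4, 9, 23), (40, 29, 37, 21, 4, 9, 6)}
π[E, C]: project onto (E, C) → {(34, 17), (34, 23), (34, 6), (40, 17), (40, 23), (40, 6)}

{(34, 17), (34, 23), (34, 6), (40, 17), (40, 23), (40, 6)}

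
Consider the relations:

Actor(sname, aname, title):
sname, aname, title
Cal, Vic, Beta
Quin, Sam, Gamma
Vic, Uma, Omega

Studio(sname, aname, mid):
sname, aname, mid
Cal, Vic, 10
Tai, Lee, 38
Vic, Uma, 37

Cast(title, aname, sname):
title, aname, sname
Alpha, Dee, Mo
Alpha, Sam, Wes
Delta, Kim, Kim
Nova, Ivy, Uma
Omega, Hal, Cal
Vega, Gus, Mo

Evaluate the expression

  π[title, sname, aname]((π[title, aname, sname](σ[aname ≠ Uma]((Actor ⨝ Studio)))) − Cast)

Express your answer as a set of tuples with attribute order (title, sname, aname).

Natural join on sname, aname: {(Cal, Vic, Beta, 10), (Vic, Uma, Omega, 37)}
Filtering on aname ≠ Uma leaves {(Cal, Vic, Beta, 10)}.
Projecting to title, aname, sname: {(Beta, Vic, Cal)}
Set difference of the two operands is {(Beta, Vic, Cal)}.
Projecting to title, sname, aname: {(Beta, Cal, Vic)}

{(Beta, Cal, Vic)}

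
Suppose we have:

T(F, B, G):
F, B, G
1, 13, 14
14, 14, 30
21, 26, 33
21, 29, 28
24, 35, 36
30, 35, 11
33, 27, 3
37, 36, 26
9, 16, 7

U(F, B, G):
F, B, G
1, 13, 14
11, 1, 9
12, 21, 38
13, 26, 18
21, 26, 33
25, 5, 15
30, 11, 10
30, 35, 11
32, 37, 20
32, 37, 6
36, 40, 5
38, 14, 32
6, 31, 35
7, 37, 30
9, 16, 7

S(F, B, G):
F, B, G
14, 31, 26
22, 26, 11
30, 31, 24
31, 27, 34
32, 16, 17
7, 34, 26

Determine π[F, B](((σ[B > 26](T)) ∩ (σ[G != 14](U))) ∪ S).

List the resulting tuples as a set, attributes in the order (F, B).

{(14, 31), (22, 26), (30, 31), (30, 35), (31, 27), (32, 16), (7, 34)}

Selection B > 26: {(21, 29, 28), (24, 35, 36), (30, 35, 11), (33, 27, 3), (37, 36, 26)}
Selection G != 14: {(11, 1, 9), (12, 21, 38), (13, 26, 18), (21, 26, 33), (25, 5, 15), (30, 11, 10), (30, 35, 11), (32, 37, 20), (32, 37, 6), (36, 40, 5), (38, 14, 32), (6, 31, 35), (7, 37, 30), (9, 16, 7)}
Set intersection of the two operands is {(30, 35, 11)}.
Set union of the two operands is {(14, 31, 26), (22, 26, 11), (30, 31, 24), (30, 35, 11), (31, 27, 34), (32, 16, 17), (7, 34, 26)}.
Keep only column(s) F, B: {(14, 31), (22, 26), (30, 31), (30, 35), (31, 27), (32, 16), (7, 34)}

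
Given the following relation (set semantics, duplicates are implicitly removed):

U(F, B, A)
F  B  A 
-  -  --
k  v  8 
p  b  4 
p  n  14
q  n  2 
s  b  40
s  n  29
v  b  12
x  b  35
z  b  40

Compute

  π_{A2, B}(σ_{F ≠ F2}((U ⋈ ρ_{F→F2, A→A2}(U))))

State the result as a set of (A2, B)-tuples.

{(12, b), (14, n), (2, n), (29, n), (35, b), (4, b), (40, b)}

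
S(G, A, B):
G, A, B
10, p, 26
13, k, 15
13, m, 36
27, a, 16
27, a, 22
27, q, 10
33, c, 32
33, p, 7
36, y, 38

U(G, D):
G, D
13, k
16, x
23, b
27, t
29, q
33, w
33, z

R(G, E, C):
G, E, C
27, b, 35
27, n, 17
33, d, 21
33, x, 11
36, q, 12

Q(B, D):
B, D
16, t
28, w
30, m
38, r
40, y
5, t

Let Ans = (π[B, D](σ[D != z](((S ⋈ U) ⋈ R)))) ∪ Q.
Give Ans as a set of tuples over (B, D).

{(10, t), (16, t), (22, t), (28, w), (30, m), (32, w), (38, r), (40, y), (5, t), (7, w)}

Joining S and U on G yields {(13, k, 15, k), (13, m, 36, k), (27, a, 16, t), (27, a, 22, t), (27, q, 10, t), (33, c, 32, w), (33, c, 32, z), (33, p, 7, w), (33, p, 7, z)}.
Joining (S ⋈ U) and R on G yields {(27, a, 16, t, b, 35), (27, a, 16, t, n, 17), (27, a, 22, t, b, 35), (27, a, 22, t, n, 17), (27, q, 10, t, b, 35), (27, q, 10, t, n, 17), (33, c, 32, w, d, 21), (33, c, 32, w, x, 11), (33, c, 32, z, d, 21), (33, c, 32, z, x, 11), (33, p, 7, w, d, 21), (33, p, 7, w, x, 11), (33, p, 7, z, d, 21), (33, p, 7, z, x, 11)}.
Selection D != z: {(27, a, 16, t, b, 35), (27, a, 16, t, n, 17), (27, a, 22, t, b, 35), (27, a, 22, t, n, 17), (27, q, 10, t, b, 35), (27, q, 10, t, n, 17), (33, c, 32, w, d, 21), (33, c, 32, w, x, 11), (33, p, 7, w, d, 21), (33, p, 7, w, x, 11)}
π[B, D]: project onto (B, D) (5 duplicate(s) eliminated) → {(10, t), (16, t), (22, t), (32, w), (7, w)}
Union: {(10, t), (16, t), (22, t), (32, w), (7, w)} with {(16, t), (28, w), (30, m), (38, r), (40, y), (5, t)} → {(10, t), (16, t), (22, t), (28, w), (30, m), (32, w), (38, r), (40, y), (5, t), (7, w)}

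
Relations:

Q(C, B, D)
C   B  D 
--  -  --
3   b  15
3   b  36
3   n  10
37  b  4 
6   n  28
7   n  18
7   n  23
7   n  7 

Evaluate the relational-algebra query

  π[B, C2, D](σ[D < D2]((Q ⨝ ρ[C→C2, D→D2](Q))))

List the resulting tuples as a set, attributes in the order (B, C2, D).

{(b, 3, 15), (b, 3, 4), (n, 3, 7), (n, 6, 10), (n, 6, 18), (n, 6, 23), (n, 6, 7), (n, 7, 10), (n, 7, 18), (n, 7, 7)}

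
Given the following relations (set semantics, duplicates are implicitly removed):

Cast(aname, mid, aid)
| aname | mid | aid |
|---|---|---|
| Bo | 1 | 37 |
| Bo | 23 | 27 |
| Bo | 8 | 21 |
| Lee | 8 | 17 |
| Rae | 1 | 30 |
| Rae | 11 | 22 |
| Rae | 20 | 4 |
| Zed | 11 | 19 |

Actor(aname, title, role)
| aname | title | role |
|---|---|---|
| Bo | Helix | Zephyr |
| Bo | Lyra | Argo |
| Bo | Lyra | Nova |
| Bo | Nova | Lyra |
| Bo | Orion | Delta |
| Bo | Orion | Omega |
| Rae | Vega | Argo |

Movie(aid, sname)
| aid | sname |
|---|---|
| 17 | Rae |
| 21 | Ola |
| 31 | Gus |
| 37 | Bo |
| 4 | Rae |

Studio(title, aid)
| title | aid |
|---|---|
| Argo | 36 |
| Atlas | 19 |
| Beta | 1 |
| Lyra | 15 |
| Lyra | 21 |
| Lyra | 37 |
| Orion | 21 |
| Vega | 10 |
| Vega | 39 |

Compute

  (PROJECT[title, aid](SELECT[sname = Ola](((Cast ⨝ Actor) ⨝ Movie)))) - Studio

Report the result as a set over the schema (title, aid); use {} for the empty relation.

{(Helix, 21), (Nova, 21)}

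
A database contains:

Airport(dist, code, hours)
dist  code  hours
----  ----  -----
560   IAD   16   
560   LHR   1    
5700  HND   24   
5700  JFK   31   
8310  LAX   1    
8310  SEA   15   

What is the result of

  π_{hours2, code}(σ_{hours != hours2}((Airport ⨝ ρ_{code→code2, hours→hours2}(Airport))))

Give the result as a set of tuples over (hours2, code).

ρ[code→code2, hours→hours2]: schema becomes (dist, code2, hours2); tuples unchanged.
Airport ⋈ ρ_{code→code2, hours→hours2}(Airport) (natural join on dist): {(560, IAD, 16, IAD, 16), (560, IAD, 16, LHR, 1), (560, LHR, 1, IAD, 16), (560, LHR, 1, LHR, 1), (5700, HND, 24, HND, 24), (5700, HND, 24, JFK, 31), (5700, JFK, 31, HND, 24), (5700, JFK, 31, JFK, 31), (8310, LAX, 1, LAX, 1), (8310, LAX, 1, SEA, 15), (8310, SEA, 15, LAX, 1), (8310, SEA, 15, SEA, 15)}
Apply σ_{hours != hours2}; surviving tuples: {(560, IAD, 16, LHR, 1), (560, LHR, 1, IAD, 16), (5700, HND, 24, JFK, 31), (5700, JFK, 31, HND, 24), (8310, LAX, 1, SEA, 15), (8310, SEA, 15, LAX, 1)}
π[hours2, code]: project onto (hours2, code) → {(1, IAD), (1, SEA), (15, LAX), (16, LHR), (24, JFK), (31, HND)}

{(1, IAD), (1, SEA), (15, LAX), (16, LHR), (24, JFK), (31, HND)}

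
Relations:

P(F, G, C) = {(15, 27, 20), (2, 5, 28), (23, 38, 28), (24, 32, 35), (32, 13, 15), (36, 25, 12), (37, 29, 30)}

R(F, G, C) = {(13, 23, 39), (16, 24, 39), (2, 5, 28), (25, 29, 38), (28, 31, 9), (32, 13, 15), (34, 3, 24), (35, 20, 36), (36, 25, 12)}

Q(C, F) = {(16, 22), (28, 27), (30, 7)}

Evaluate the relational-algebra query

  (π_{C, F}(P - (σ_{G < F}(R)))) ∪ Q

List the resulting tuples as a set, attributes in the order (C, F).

Selection G < F: {(32, 13, 15), (34, 3, 24), (35, 20, 36), (36, 25, 12)}
Taking the difference: {(15, 27, 20), (2, 5, 28), (23, 38, 28), (24, 32, 35), (37, 29, 30)}
Projecting to C, F: {(20, 15), (28, 2), (28, 23), (30, 37), (35, 24)}
Taking the union: {(16, 22), (20, 15), (28, 2), (28, 23), (28, 27), (30, 37), (30, 7), (35, 24)}

{(16, 22), (20, 15), (28, 2), (28, 23), (28, 27), (30, 37), (30, 7), (35, 24)}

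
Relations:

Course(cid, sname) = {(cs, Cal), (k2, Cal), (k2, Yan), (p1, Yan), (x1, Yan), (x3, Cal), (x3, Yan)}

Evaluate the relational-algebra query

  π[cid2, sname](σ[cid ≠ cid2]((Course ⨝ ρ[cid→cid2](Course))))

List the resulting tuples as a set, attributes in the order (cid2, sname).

{(cs, Cal), (k2, Cal), (k2, Yan), (p1, Yan), (x1, Yan), (x3, Cal), (x3, Yan)}

ρ[cid→cid2]: schema becomes (cid2, sname); tuples unchanged.
Joining Course and ρ[cid→cid2](Course) on sname yields {(cs, Cal, cs), (cs, Cal, k2), (cs, Cal, x3), (k2, Cal, cs), (k2, Cal, k2), (k2, Cal, x3), (k2, Yan, k2), (k2, Yan, p1), (k2, Yan, x1), (k2, Yan, x3), (p1, Yan, k2), (p1, Yan, p1), (p1, Yan, x1), (p1, Yan, x3), (x1, Yan, k2), (x1, Yan, p1), (x1, Yan, x1), (x1, Yan, x3), (x3, Cal, cs), (x3, Cal, k2), (x3, Cal, x3), (x3, Yan, k2), (x3, Yan, p1), (x3, Yan, x1), (x3, Yan, x3)}.
Selection cid ≠ cid2: {(cs, Cal, k2), (cs, Cal, x3), (k2, Cal, cs), (k2, Cal, x3), (k2, Yan, p1), (k2, Yan, x1), (k2, Yan, x3), (p1, Yan, k2), (p1, Yan, x1), (p1, Yan, x3), (x1, Yan, k2), (x1, Yan, p1), (x1, Yan, x3), (x3, Cal, cs), (x3, Cal, k2), (x3, Yan, k2), (x3, Yan, p1), (x3, Yan, x1)}
Keep only column(s) cid2, sname (11 duplicate(s) eliminated): {(cs, Cal), (k2, Cal), (k2, Yan), (p1, Yan), (x1, Yan), (x3, Cal), (x3, Yan)}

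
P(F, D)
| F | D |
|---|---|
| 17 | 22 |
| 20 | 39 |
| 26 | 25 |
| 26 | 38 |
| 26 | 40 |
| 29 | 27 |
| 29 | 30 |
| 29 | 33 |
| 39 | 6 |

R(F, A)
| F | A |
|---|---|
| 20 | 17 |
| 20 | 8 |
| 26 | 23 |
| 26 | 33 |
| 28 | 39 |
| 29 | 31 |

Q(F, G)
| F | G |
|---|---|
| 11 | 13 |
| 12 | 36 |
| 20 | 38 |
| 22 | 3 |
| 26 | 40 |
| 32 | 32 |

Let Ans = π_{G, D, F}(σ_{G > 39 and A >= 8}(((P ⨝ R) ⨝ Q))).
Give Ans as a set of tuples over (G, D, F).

P ⋈ R (natural join on F): {(20, 39, 17), (20, 39, 8), (26, 25, 23), (26, 25, 33), (26, 38, 23), (26, 38, 33), (26, 40, 23), (26, 40, 33), (29, 27, 31), (29, 30, 31), (29, 33, 31)}
(P ⨝ R) ⋈ Q (natural join on F): {(20, 39, 17, 38), (20, 39, 8, 38), (26, 25, 23, 40), (26, 25, 33, 40), (26, 38, 23, 40), (26, 38, 33, 40), (26, 40, 23, 40), (26, 40, 33, 40)}
Selection G > 39 and A >= 8: {(26, 25, 23, 40), (26, 25, 33, 40), (26, 38, 23, 40), (26, 38, 33, 40), (26, 40, 23, 40), (26, 40, 33, 40)}
π_{G, D, F} gives {(40, 25, 26), (40, 38, 26), (40, 40, 26)} (3 duplicate(s) eliminated).

{(40, 25, 26), (40, 38, 26), (40, 40, 26)}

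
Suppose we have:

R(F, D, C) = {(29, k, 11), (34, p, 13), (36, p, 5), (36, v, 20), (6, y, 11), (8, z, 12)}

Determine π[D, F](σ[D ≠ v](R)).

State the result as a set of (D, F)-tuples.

Filtering on D ≠ v leaves {(29, k, 11), (34, p, 13), (36, p, 5), (6, y, 11), (8, z, 12)}.
Keep only column(s) D, F: {(k, 29), (p, 34), (p, 36), (y, 6), (z, 8)}

{(k, 29), (p, 34), (p, 36), (y, 6), (z, 8)}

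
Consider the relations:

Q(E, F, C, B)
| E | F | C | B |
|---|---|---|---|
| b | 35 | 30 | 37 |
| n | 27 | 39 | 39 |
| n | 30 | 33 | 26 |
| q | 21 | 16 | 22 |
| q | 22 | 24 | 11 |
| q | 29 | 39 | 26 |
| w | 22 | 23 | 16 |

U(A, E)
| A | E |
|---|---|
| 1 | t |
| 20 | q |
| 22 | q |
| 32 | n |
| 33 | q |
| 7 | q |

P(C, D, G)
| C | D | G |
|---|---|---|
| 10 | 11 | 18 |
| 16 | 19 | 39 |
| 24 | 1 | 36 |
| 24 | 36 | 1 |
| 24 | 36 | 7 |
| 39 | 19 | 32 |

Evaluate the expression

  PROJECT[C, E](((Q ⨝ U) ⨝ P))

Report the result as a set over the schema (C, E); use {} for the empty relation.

{(16, q), (24, q), (39, n), (39, q)}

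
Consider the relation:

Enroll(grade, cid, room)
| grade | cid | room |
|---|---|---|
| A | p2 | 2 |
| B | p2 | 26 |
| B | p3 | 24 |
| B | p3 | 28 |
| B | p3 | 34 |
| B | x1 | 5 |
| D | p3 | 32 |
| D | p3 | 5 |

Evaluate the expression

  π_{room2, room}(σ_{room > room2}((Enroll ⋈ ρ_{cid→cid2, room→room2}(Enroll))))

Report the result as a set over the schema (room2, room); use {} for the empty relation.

ρ[cid→cid2, room→room2]: schema becomes (grade, cid2, room2); tuples unchanged.
Joining Enroll and ρ_{cid→cid2, room→room2}(Enroll) on grade yields {(A, p2, 2, p2, 2), (B, p2, 26, p2, 26), (B, p2, 26, p3, 24), (B, p2, 26, p3, 28), (B, p2, 26, p3, 34), (B, p2, 26, x1, 5), (B, p3, 24, p2, 26), (B, p3, 24, p3, 24), (B, p3, 24, p3, 28), (B, p3, 24, p3, 34), (B, p3, 24, x1, 5), (B, p3, 28, p2, 26), (B, p3, 28, p3, 24), (B, p3, 28, p3, 28), (B, p3, 28, p3, 34), (B, p3, 28, x1, 5), (B, p3, 34, p2, 26), (B, p3, 34, p3, 24), (B, p3, 34, p3, 28), (B, p3, 34, p3, 34), (B, p3, 34, x1, 5), (B, x1, 5, p2, 26), (B, x1, 5, p3, 24), (B, x1, 5, p3, 28), (B, x1, 5, p3, 34), (B, x1, 5, x1, 5), (D, p3, 32, p3, 32), (D, p3, 32, p3, 5), (D, p3, 5, p3, 32), (D, p3, 5, p3, 5)}.
Apply σ_{room > room2}; surviving tuples: {(B, p2, 26, p3, 24), (B, p2, 26, x1, 5), (B, p3, 24, x1, 5), (B, p3, 28, p2, 26), (B, p3, 28, p3, 24), (B, p3, 28, x1, 5), (B, p3, 34, p2, 26), (B, p3, 34, p3, 24), (B, p3, 34, p3, 28), (B, p3, 34, x1, 5), (D, p3, 32, p3, 5)}
Projecting to room2, room: {(24, 26), (24, 28), (24, 34), (26, 28), (26, 34), (28, 34), (5, 24), (5, 26), (5, 28), (5, 32), (5, 34)}

{(24, 26), (24, 28), (24, 34), (26, 28), (26, 34), (28, 34), (5, 24), (5, 26), (5, 28), (5, 32), (5, 34)}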